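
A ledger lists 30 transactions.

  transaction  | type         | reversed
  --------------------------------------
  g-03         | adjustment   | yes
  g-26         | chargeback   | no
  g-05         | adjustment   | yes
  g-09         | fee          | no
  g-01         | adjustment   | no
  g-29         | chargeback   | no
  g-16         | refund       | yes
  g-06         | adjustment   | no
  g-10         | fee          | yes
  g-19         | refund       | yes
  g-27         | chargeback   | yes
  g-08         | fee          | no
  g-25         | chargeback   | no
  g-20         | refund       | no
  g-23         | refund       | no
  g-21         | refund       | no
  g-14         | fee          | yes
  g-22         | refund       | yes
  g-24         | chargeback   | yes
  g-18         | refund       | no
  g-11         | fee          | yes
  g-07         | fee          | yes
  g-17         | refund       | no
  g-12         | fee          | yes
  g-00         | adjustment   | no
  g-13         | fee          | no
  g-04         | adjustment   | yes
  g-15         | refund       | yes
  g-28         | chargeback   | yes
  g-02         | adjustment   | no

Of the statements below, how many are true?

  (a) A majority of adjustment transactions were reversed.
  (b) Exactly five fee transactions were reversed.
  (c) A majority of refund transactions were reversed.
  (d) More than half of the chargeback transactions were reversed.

1

(a) adjustment: |A| = 7, |A ∩ B| = 3; needs |A ∩ B| > |A ∖ B| — false.
(b) fee: |A| = 8, |A ∩ B| = 5; needs |A ∩ B| = 5 — true.
(c) refund: |A| = 9, |A ∩ B| = 4; needs |A ∩ B| > |A ∖ B| — false.
(d) chargeback: |A| = 6, |A ∩ B| = 3; needs |A ∩ B| > |A ∖ B| — false.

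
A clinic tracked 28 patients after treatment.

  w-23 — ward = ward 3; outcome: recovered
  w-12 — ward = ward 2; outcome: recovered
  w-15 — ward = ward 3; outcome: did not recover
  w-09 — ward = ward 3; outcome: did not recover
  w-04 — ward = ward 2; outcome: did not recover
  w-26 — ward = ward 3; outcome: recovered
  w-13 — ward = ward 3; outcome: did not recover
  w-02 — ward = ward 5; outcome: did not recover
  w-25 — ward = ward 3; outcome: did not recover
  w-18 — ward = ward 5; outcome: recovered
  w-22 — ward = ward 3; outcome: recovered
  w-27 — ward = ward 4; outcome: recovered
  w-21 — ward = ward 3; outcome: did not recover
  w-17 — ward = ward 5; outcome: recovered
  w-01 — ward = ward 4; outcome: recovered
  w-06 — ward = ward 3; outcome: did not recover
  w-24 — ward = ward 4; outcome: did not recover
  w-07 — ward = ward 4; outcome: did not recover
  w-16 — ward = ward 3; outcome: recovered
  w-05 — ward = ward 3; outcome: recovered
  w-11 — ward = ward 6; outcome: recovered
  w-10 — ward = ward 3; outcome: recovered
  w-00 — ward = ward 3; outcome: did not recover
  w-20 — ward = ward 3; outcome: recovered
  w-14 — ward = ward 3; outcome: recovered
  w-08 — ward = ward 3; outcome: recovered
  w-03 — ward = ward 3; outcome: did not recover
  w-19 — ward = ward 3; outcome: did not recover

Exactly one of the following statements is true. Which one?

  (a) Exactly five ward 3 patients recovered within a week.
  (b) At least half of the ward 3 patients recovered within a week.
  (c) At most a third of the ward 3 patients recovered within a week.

|A| = 18, |A ∩ B| = 9, |A ∖ B| = 9.
(a) requires |A ∩ B| = 5: false.
(b) requires |A ∩ B| ≥ |A ∖ B|: true.
(c) requires |A ∩ B| / |A| ≤ 1/3: false.

(b)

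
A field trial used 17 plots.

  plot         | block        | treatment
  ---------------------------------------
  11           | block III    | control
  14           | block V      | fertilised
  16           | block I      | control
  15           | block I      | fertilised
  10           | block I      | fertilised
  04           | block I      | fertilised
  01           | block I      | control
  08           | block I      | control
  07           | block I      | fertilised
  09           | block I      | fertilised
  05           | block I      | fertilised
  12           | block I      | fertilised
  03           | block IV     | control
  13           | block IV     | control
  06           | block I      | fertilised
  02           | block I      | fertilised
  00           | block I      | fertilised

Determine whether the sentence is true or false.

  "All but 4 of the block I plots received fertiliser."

False

'All but 4 of the block I plots received fertiliser' holds iff |A ∖ B| = 4.
A (the restrictor) = {16, 15, 10, 04, 01, 08, 07, 09, 05, 12, 06, 02, 00}, |A| = 13.
A ∖ B = {16, 01, 08}, so |A ∖ B| = 3.
|A ∖ B| = 3, so the statement is false.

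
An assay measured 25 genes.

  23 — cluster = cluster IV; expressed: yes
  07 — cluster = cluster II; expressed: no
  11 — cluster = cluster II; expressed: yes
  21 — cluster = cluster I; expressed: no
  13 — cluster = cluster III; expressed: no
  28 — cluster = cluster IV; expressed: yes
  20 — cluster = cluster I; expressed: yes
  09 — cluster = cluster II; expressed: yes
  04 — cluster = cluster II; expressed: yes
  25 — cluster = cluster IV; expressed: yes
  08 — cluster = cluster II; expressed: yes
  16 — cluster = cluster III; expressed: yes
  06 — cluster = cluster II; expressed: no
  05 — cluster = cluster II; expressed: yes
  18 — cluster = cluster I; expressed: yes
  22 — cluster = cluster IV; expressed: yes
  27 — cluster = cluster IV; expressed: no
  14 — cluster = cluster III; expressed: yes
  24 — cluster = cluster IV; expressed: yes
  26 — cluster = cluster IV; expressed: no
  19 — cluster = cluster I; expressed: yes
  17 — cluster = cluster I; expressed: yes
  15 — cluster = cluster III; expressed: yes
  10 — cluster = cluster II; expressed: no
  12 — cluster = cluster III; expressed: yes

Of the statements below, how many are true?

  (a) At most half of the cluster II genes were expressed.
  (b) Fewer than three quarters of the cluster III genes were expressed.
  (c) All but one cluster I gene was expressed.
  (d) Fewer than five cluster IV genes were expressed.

(a) cluster II: |A| = 8, |A ∩ B| = 5; needs |A ∩ B| ≤ |A ∖ B| — false.
(b) cluster III: |A| = 5, |A ∩ B| = 4; needs |A ∩ B| / |A| < 3/4 — false.
(c) cluster I: |A| = 5, |A ∩ B| = 4; needs |A ∖ B| = 1 — true.
(d) cluster IV: |A| = 7, |A ∩ B| = 5; needs |A ∩ B| < 5 — false.

1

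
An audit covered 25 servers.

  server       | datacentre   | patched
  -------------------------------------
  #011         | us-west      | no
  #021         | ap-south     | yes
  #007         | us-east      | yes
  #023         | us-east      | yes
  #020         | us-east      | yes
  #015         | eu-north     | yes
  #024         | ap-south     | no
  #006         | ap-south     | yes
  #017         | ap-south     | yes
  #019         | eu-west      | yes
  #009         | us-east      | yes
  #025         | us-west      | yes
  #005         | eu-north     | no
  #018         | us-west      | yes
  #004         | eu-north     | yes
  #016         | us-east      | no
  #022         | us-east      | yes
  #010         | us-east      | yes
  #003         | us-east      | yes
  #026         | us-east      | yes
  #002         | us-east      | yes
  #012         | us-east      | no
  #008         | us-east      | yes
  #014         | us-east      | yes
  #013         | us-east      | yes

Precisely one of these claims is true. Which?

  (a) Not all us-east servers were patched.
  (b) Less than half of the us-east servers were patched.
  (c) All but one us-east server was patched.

(a)

|A| = 14, |A ∩ B| = 12, |A ∖ B| = 2.
(a) requires A ⊄ B (|A ∖ B| ≥ 1): true.
(b) requires |A ∩ B| < |A ∖ B|: false.
(c) requires |A ∖ B| = 1: false.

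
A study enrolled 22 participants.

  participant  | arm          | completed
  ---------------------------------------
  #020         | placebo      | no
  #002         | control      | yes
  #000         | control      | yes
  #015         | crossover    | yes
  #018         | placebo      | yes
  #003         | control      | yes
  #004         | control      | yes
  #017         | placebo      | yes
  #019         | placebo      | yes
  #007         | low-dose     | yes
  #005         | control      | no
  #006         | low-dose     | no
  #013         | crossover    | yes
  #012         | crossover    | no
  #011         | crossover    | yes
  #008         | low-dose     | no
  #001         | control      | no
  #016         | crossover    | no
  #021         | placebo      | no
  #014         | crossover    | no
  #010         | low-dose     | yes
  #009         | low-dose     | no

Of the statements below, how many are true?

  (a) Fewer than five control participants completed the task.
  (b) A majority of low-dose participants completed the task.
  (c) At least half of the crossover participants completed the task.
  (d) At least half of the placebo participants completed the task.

3

(a) control: |A| = 6, |A ∩ B| = 4; needs |A ∩ B| < 5 — true.
(b) low-dose: |A| = 5, |A ∩ B| = 2; needs |A ∩ B| > |A ∖ B| — false.
(c) crossover: |A| = 6, |A ∩ B| = 3; needs |A ∩ B| ≥ |A ∖ B| — true.
(d) placebo: |A| = 5, |A ∩ B| = 3; needs |A ∩ B| ≥ |A ∖ B| — true.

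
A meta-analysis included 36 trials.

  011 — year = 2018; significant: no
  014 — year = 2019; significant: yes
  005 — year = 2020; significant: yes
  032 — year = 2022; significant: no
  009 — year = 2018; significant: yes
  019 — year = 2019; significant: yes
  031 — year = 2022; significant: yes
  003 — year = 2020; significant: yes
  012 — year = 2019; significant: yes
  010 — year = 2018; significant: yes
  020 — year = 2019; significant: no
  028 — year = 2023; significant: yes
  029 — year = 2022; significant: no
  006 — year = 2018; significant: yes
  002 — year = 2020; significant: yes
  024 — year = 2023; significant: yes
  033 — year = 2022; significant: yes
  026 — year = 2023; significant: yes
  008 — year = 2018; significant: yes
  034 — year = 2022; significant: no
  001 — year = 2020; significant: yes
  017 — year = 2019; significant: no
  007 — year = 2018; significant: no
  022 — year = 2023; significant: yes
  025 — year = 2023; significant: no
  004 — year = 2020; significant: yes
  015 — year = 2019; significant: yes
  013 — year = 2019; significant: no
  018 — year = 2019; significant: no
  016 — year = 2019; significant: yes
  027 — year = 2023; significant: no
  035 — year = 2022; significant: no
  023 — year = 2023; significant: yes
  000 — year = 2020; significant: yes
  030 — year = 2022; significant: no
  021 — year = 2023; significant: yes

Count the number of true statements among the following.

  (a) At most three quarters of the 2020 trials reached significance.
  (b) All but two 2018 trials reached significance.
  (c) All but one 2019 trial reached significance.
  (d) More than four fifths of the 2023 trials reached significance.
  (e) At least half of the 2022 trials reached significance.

1

(a) 2020: |A| = 6, |A ∩ B| = 6; needs |A ∩ B| / |A| ≤ 3/4 — false.
(b) 2018: |A| = 6, |A ∩ B| = 4; needs |A ∖ B| = 2 — true.
(c) 2019: |A| = 9, |A ∩ B| = 5; needs |A ∖ B| = 1 — false.
(d) 2023: |A| = 8, |A ∩ B| = 6; needs |A ∩ B| / |A| > 4/5 — false.
(e) 2022: |A| = 7, |A ∩ B| = 2; needs |A ∩ B| ≥ |A ∖ B| — false.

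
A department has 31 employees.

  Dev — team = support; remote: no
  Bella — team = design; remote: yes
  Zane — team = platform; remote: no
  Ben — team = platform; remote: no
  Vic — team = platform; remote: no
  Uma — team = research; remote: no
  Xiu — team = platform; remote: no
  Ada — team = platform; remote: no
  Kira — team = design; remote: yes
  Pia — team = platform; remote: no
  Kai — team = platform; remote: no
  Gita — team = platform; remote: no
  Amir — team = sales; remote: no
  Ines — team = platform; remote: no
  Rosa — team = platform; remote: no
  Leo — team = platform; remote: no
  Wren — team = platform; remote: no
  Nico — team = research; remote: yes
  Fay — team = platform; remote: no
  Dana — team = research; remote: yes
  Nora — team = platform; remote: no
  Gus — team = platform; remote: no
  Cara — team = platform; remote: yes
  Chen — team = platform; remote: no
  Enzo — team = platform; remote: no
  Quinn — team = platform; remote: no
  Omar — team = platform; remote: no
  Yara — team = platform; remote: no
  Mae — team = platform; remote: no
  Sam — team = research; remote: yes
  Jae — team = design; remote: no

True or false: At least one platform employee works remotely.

'At least one platform employee works remotely' holds iff A ∩ B ≠ ∅ (|A ∩ B| ≥ 1).
|A| = 22, |A ∩ B| = 1, |A ∖ B| = 21.
So the statement is true.

True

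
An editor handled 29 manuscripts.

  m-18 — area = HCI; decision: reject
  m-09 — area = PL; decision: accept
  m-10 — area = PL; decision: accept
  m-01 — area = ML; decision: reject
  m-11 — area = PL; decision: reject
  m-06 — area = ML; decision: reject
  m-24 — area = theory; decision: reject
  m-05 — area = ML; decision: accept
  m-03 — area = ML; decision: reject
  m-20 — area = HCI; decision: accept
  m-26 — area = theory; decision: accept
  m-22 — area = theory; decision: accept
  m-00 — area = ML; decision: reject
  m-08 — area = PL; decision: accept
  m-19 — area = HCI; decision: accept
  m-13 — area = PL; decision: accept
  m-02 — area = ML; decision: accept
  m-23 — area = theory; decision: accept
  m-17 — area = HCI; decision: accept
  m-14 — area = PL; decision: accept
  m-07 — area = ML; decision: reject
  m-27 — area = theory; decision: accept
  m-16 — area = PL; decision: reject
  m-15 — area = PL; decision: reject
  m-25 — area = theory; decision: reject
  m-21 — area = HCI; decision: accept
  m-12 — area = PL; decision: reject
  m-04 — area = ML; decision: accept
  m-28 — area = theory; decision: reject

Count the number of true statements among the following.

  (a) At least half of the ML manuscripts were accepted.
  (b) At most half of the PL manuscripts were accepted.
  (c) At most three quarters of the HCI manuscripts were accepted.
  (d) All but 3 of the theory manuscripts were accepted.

(a) ML: |A| = 8, |A ∩ B| = 3; needs |A ∩ B| ≥ |A ∖ B| — false.
(b) PL: |A| = 9, |A ∩ B| = 5; needs |A ∩ B| ≤ |A ∖ B| — false.
(c) HCI: |A| = 5, |A ∩ B| = 4; needs |A ∩ B| / |A| ≤ 3/4 — false.
(d) theory: |A| = 7, |A ∩ B| = 4; needs |A ∖ B| = 3 — true.

1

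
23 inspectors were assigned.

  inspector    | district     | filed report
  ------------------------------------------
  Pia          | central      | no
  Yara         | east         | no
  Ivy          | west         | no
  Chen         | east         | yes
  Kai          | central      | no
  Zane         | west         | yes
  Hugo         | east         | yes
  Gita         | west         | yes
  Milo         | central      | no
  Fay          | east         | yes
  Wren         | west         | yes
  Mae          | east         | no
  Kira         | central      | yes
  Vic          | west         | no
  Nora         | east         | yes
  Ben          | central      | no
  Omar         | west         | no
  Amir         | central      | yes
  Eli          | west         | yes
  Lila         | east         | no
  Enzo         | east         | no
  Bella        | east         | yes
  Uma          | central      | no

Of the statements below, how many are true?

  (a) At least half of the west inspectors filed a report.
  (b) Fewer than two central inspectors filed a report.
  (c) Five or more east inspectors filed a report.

2

(a) west: |A| = 7, |A ∩ B| = 4; needs |A ∩ B| ≥ |A ∖ B| — true.
(b) central: |A| = 7, |A ∩ B| = 2; needs |A ∩ B| < 2 — false.
(c) east: |A| = 9, |A ∩ B| = 5; needs |A ∩ B| ≥ 5 — true.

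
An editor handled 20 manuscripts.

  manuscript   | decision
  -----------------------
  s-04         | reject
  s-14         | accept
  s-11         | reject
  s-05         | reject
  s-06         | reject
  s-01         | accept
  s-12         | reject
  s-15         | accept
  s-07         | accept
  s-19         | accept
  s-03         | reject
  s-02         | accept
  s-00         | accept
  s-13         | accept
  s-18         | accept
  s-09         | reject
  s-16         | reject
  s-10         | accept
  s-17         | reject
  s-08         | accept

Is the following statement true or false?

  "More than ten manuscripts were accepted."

'More than ten manuscripts were accepted' holds iff |A ∩ B| > 10.
|A| = 20, |A ∩ B| = 11, |A ∖ B| = 9.
|A ∩ B| = 11, so the statement is true.

True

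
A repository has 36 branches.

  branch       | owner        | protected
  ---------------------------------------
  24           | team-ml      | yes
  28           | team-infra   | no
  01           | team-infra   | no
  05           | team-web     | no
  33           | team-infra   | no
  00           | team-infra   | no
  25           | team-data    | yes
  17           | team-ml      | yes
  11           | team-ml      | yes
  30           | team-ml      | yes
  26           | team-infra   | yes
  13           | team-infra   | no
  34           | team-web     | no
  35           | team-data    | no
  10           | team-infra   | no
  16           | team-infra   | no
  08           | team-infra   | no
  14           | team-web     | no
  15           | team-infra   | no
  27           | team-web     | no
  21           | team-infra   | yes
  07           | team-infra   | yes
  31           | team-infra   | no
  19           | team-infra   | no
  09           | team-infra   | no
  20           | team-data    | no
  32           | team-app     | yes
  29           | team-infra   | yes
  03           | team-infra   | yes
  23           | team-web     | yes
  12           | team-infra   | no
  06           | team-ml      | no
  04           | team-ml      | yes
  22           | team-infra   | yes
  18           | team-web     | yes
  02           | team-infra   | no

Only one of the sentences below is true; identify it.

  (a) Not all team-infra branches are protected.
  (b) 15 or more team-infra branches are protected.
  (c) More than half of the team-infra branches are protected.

|A| = 20, |A ∩ B| = 6, |A ∖ B| = 14.
(a) requires A ⊄ B (|A ∖ B| ≥ 1): true.
(b) requires |A ∩ B| ≥ 15: false.
(c) requires |A ∩ B| > |A ∖ B|: false.

(a)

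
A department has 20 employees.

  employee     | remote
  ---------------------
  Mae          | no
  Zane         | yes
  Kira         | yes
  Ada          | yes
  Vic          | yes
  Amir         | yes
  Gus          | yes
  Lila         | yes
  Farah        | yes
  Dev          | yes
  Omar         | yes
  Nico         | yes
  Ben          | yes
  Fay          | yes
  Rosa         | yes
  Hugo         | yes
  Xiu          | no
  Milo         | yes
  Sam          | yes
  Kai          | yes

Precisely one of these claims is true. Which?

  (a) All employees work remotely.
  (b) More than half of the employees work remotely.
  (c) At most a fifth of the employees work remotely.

(b)

|A| = 20, |A ∩ B| = 18, |A ∖ B| = 2.
(a) requires A ⊆ B, i.e. every element of A is in B (|A ∖ B| = 0): false.
(b) requires |A ∩ B| > |A ∖ B|: true.
(c) requires |A ∩ B| / |A| ≤ 1/5: false.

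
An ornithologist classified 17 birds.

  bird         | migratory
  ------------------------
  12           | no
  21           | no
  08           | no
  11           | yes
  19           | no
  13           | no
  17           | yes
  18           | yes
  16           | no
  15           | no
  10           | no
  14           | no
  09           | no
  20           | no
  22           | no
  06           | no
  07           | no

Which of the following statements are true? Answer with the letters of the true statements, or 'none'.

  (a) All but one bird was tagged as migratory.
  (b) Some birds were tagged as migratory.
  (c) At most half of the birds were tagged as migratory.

(b), (c)

|A| = 17, |A ∩ B| = 3, |A ∖ B| = 14.
(a) |A ∖ B| = 1: fails.
(b) A ∩ B ≠ ∅ (|A ∩ B| ≥ 1): holds.
(c) |A ∩ B| ≤ |A ∖ B|: holds.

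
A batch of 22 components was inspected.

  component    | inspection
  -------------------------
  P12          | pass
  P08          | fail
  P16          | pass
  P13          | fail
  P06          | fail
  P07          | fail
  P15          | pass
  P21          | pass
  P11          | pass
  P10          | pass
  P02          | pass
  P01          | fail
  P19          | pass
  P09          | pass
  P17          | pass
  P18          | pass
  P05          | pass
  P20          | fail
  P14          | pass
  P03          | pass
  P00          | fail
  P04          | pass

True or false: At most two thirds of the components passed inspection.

False

The determiner here denotes the relation: |A ∩ B| / |A| ≤ 2/3.
|A| = 22, |A ∩ B| = 15, |A ∖ B| = 7.
|A ∩ B|/|A| = 15/22, so the statement is false.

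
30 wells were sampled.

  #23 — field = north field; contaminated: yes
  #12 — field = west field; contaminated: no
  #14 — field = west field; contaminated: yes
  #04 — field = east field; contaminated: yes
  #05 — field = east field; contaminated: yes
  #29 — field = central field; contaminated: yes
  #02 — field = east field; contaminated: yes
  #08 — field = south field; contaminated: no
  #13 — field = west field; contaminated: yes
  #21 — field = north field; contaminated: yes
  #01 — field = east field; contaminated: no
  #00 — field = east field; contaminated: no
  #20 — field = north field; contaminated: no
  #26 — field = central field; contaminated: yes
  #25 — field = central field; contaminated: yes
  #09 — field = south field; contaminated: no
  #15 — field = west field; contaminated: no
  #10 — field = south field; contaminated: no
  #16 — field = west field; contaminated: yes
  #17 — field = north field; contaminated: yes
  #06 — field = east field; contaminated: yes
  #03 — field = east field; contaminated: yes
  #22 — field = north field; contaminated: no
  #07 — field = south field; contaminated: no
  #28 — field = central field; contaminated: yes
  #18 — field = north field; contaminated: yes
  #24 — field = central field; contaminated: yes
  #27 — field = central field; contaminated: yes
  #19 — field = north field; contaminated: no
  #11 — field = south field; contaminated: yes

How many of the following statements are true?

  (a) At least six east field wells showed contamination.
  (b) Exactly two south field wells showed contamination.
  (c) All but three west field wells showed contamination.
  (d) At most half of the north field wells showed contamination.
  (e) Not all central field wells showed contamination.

(a) east field: |A| = 7, |A ∩ B| = 5; needs |A ∩ B| ≥ 6 — false.
(b) south field: |A| = 5, |A ∩ B| = 1; needs |A ∩ B| = 2 — false.
(c) west field: |A| = 5, |A ∩ B| = 3; needs |A ∖ B| = 3 — false.
(d) north field: |A| = 7, |A ∩ B| = 4; needs |A ∩ B| ≤ |A ∖ B| — false.
(e) central field: |A| = 6, |A ∩ B| = 6; needs A ⊄ B (|A ∖ B| ≥ 1) — false.

0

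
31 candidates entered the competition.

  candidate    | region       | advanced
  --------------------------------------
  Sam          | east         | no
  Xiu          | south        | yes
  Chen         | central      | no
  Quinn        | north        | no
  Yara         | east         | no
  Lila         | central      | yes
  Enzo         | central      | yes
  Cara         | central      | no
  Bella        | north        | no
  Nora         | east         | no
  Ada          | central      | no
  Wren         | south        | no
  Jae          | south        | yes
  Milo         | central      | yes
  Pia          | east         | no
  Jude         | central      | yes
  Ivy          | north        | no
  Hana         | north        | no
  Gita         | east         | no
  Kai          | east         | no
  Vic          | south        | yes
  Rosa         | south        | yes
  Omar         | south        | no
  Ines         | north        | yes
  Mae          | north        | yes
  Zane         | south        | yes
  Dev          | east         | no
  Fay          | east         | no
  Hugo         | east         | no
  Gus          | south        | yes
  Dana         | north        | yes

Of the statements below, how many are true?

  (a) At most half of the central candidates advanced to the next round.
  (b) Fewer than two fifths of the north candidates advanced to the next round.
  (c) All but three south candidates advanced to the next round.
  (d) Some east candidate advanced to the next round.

0

(a) central: |A| = 7, |A ∩ B| = 4; needs |A ∩ B| ≤ |A ∖ B| — false.
(b) north: |A| = 7, |A ∩ B| = 3; needs |A ∩ B| / |A| < 2/5 — false.
(c) south: |A| = 8, |A ∩ B| = 6; needs |A ∖ B| = 3 — false.
(d) east: |A| = 9, |A ∩ B| = 0; needs A ∩ B ≠ ∅ (|A ∩ B| ≥ 1) — false.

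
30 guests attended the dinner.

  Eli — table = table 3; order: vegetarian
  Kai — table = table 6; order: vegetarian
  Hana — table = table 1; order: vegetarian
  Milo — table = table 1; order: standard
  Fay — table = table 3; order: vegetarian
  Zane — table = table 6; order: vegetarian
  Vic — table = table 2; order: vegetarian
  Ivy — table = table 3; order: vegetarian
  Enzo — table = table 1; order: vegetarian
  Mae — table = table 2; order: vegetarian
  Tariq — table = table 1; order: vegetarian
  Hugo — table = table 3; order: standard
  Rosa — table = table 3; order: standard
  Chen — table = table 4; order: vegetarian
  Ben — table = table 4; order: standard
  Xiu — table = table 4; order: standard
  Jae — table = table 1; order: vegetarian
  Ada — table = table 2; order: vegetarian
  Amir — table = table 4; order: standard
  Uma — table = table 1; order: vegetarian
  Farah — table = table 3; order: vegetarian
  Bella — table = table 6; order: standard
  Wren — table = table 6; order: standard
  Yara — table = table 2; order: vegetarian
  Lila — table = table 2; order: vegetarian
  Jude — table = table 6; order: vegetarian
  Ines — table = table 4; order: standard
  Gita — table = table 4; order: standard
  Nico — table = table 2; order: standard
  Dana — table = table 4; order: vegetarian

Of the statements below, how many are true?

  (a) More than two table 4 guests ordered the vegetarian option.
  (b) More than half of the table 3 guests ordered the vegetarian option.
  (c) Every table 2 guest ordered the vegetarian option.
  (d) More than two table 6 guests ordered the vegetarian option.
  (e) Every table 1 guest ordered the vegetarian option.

2

(a) table 4: |A| = 7, |A ∩ B| = 2; needs |A ∩ B| > 2 — false.
(b) table 3: |A| = 6, |A ∩ B| = 4; needs |A ∩ B| > |A ∖ B| — true.
(c) table 2: |A| = 6, |A ∩ B| = 5; needs A ⊆ B, i.e. every element of A is in B (|A ∖ B| = 0) — false.
(d) table 6: |A| = 5, |A ∩ B| = 3; needs |A ∩ B| > 2 — true.
(e) table 1: |A| = 6, |A ∩ B| = 5; needs A ⊆ B, i.e. every element of A is in B (|A ∖ B| = 0) — false.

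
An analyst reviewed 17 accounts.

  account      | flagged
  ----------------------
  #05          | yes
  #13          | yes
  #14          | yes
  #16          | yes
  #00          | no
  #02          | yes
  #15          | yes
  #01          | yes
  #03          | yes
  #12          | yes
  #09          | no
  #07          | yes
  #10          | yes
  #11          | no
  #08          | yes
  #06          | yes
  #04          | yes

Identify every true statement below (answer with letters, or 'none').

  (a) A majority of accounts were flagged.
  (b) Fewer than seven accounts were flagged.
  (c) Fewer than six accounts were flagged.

|A| = 17, |A ∩ B| = 14, |A ∖ B| = 3.
(a) |A ∩ B| > |A ∖ B|: holds.
(b) |A ∩ B| < 7: fails.
(c) |A ∩ B| < 6: fails.

(a)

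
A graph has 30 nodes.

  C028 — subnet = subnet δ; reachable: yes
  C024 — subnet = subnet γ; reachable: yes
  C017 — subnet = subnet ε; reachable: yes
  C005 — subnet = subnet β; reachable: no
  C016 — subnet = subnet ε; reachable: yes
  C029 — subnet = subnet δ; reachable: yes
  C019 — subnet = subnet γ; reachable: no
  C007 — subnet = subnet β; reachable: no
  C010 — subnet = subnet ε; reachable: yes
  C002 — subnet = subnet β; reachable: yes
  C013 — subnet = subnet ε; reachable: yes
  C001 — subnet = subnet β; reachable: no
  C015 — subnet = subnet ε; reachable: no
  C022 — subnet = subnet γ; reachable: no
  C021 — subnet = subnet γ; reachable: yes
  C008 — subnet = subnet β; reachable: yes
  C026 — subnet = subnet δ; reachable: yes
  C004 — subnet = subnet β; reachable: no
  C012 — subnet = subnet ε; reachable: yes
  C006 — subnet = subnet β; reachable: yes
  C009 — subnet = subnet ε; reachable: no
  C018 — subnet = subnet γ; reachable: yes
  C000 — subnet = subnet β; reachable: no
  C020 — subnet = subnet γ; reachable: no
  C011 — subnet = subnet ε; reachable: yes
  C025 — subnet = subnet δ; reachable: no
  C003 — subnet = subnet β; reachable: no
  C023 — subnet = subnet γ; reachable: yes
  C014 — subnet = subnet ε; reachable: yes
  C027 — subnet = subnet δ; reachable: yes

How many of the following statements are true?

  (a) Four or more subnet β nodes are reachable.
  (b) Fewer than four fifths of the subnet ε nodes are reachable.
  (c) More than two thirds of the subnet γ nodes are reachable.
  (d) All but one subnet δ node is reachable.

2

(a) subnet β: |A| = 9, |A ∩ B| = 3; needs |A ∩ B| ≥ 4 — false.
(b) subnet ε: |A| = 9, |A ∩ B| = 7; needs |A ∩ B| / |A| < 4/5 — true.
(c) subnet γ: |A| = 7, |A ∩ B| = 4; needs |A ∩ B| / |A| > 2/3 — false.
(d) subnet δ: |A| = 5, |A ∩ B| = 4; needs |A ∖ B| = 1 — true.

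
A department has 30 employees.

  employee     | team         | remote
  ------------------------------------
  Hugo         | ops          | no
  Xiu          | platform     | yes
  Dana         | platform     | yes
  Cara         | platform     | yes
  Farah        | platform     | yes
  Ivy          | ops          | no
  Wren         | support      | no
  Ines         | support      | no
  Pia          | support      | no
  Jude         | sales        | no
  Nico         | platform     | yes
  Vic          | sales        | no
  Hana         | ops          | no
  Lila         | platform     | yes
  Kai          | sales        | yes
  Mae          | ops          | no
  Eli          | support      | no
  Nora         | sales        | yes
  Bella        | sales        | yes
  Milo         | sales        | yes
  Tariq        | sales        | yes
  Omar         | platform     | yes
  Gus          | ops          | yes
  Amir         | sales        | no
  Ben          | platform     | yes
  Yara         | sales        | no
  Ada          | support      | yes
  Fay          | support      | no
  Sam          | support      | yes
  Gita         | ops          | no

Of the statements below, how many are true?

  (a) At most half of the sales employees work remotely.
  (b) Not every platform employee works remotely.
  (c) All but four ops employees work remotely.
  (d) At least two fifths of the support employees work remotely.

(a) sales: |A| = 9, |A ∩ B| = 5; needs |A ∩ B| ≤ |A ∖ B| — false.
(b) platform: |A| = 8, |A ∩ B| = 8; needs A ⊄ B (|A ∖ B| ≥ 1) — false.
(c) ops: |A| = 6, |A ∩ B| = 1; needs |A ∖ B| = 4 — false.
(d) support: |A| = 7, |A ∩ B| = 2; needs |A ∩ B| / |A| ≥ 2/5 — false.

0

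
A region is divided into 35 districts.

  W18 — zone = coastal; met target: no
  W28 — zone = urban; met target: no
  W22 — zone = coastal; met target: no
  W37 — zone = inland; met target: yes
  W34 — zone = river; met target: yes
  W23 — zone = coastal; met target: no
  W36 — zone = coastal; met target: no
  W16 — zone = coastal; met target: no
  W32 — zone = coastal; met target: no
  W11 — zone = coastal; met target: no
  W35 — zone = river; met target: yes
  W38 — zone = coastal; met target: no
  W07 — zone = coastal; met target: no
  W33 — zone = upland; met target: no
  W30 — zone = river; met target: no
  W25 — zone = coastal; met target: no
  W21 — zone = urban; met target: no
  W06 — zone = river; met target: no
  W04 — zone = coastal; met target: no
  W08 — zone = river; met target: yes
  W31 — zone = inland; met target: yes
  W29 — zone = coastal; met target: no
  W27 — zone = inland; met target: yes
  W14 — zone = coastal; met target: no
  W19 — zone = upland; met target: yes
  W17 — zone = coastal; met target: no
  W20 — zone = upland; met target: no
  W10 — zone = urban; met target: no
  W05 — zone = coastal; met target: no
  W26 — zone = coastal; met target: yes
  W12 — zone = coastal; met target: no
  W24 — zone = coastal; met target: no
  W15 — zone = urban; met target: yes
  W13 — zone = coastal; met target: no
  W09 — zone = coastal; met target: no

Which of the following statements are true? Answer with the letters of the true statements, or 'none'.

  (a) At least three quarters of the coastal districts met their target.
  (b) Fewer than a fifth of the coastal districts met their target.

|A| = 20, |A ∩ B| = 1, |A ∖ B| = 19.
(a) |A ∩ B| / |A| ≥ 3/4: fails.
(b) |A ∩ B| / |A| < 1/5: holds.

(b)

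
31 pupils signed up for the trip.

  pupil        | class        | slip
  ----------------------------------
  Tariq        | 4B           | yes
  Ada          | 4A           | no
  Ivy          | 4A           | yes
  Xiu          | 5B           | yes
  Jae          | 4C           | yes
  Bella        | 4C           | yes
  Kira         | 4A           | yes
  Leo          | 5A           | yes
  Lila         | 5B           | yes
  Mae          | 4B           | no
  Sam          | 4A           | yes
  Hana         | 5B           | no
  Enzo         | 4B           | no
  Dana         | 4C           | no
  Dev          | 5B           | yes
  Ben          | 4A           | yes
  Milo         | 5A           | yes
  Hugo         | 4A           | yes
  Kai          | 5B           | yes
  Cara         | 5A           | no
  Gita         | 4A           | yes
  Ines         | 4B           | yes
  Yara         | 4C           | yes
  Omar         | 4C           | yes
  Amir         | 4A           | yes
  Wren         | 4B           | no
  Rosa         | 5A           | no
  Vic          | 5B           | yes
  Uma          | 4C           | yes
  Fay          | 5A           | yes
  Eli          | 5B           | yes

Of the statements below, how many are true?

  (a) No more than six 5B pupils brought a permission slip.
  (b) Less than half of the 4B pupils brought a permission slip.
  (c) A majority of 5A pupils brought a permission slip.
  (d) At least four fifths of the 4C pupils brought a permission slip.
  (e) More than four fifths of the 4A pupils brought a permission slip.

(a) 5B: |A| = 7, |A ∩ B| = 6; needs |A ∩ B| ≤ 6 — true.
(b) 4B: |A| = 5, |A ∩ B| = 2; needs |A ∩ B| < |A ∖ B| — true.
(c) 5A: |A| = 5, |A ∩ B| = 3; needs |A ∩ B| > |A ∖ B| — true.
(d) 4C: |A| = 6, |A ∩ B| = 5; needs |A ∩ B| / |A| ≥ 4/5 — true.
(e) 4A: |A| = 8, |A ∩ B| = 7; needs |A ∩ B| / |A| > 4/5 — true.

5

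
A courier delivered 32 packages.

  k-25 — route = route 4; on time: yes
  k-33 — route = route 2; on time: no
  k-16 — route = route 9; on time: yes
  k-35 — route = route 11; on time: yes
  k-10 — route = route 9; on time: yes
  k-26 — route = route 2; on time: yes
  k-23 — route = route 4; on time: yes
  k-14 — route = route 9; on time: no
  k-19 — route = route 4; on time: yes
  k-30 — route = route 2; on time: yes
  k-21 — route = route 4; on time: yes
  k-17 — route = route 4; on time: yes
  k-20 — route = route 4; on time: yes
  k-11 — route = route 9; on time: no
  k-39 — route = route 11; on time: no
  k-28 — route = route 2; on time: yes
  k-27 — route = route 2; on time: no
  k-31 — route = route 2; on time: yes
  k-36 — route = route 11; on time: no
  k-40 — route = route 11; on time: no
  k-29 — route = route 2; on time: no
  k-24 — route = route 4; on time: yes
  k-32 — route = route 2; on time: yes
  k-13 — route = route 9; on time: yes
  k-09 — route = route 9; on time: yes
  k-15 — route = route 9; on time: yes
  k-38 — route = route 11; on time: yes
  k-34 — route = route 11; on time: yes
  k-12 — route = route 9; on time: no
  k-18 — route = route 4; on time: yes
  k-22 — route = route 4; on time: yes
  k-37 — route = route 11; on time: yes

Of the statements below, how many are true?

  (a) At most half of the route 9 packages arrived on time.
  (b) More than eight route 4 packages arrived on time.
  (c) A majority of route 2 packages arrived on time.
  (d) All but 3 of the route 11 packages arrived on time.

(a) route 9: |A| = 8, |A ∩ B| = 5; needs |A ∩ B| ≤ |A ∖ B| — false.
(b) route 4: |A| = 9, |A ∩ B| = 9; needs |A ∩ B| > 8 — true.
(c) route 2: |A| = 8, |A ∩ B| = 5; needs |A ∩ B| > |A ∖ B| — true.
(d) route 11: |A| = 7, |A ∩ B| = 4; needs |A ∖ B| = 3 — true.

3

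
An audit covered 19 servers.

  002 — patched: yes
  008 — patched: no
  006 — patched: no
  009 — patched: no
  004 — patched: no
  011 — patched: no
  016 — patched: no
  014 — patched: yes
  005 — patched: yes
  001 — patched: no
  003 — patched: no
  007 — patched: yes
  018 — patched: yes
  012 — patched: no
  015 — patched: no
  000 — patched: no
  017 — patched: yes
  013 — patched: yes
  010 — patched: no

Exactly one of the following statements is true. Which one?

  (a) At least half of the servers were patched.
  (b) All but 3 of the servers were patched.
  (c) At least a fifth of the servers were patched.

|A| = 19, |A ∩ B| = 7, |A ∖ B| = 12.
(a) requires |A ∩ B| ≥ |A ∖ B|: false.
(b) requires |A ∖ B| = 3: false.
(c) requires |A ∩ B| / |A| ≥ 1/5: true.

(c)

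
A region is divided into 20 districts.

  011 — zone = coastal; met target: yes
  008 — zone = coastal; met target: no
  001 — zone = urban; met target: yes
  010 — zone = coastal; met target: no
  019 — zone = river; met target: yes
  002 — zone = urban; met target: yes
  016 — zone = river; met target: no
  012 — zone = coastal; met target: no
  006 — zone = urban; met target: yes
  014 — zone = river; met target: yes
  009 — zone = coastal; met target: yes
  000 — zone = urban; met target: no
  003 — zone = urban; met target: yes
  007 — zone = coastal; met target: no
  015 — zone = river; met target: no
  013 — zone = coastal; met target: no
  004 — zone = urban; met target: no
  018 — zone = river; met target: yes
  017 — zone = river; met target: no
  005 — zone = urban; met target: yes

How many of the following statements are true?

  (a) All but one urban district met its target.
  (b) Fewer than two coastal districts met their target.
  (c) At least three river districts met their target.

(a) urban: |A| = 7, |A ∩ B| = 5; needs |A ∖ B| = 1 — false.
(b) coastal: |A| = 7, |A ∩ B| = 2; needs |A ∩ B| < 2 — false.
(c) river: |A| = 6, |A ∩ B| = 3; needs |A ∩ B| ≥ 3 — true.

1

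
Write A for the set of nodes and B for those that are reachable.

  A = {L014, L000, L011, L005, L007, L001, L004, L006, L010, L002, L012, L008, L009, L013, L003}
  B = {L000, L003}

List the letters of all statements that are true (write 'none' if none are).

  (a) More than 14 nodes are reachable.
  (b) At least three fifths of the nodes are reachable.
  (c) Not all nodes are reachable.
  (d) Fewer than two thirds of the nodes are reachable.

(c), (d)

|A| = 15, |A ∩ B| = 2, |A ∖ B| = 13.
(a) |A ∩ B| > 14: fails.
(b) |A ∩ B| / |A| ≥ 3/5: fails.
(c) A ⊄ B (|A ∖ B| ≥ 1): holds.
(d) |A ∩ B| / |A| < 2/3: holds.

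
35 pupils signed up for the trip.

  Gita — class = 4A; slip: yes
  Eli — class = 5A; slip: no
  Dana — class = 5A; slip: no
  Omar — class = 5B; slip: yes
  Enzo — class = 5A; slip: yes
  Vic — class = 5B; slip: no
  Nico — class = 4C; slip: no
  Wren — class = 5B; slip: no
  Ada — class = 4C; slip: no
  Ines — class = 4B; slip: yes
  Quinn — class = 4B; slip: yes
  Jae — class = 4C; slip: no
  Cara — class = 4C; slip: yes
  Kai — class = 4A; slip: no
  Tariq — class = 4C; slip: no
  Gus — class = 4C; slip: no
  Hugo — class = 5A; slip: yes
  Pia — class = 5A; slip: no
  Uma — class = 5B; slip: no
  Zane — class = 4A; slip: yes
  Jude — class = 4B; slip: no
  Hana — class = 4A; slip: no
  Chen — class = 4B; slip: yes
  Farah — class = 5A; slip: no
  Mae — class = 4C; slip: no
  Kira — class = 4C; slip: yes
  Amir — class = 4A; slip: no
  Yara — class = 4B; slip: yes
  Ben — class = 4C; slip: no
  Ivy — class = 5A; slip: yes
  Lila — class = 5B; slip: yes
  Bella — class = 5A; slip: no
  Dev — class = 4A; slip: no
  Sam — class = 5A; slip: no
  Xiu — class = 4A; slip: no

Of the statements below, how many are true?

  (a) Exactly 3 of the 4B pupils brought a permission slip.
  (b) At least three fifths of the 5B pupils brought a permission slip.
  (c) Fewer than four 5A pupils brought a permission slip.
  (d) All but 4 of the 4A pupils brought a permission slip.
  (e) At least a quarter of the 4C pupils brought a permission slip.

(a) 4B: |A| = 5, |A ∩ B| = 4; needs |A ∩ B| = 3 — false.
(b) 5B: |A| = 5, |A ∩ B| = 2; needs |A ∩ B| / |A| ≥ 3/5 — false.
(c) 5A: |A| = 9, |A ∩ B| = 3; needs |A ∩ B| < 4 — true.
(d) 4A: |A| = 7, |A ∩ B| = 2; needs |A ∖ B| = 4 — false.
(e) 4C: |A| = 9, |A ∩ B| = 2; needs |A ∩ B| / |A| ≥ 1/4 — false.

1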